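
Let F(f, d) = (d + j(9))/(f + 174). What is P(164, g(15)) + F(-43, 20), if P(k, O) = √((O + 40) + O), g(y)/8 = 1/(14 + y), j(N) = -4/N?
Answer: 176/1179 + 14*√174/29 ≈ 6.5173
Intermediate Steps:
g(y) = 8/(14 + y)
F(f, d) = (-4/9 + d)/(174 + f) (F(f, d) = (d - 4/9)/(f + 174) = (d - 4*⅑)/(174 + f) = (d - 4/9)/(174 + f) = (-4/9 + d)/(174 + f))
P(k, O) = √(40 + 2*O) (P(k, O) = √((40 + O) + O) = √(40 + 2*O))
P(164, g(15)) + F(-43, 20) = √(40 + 2*(8/(14 + 15))) + (-4/9 + 20)/(174 - 43) = √(40 + 2*(8/29)) + (176/9)/131 = √(40 + 2*(8*(1/29))) + (1/131)*(176/9) = √(40 + 2*(8/29)) + 176/1179 = √(40 + 16/29) + 176/1179 = √(1176/29) + 176/1179 = 14*√174/29 + 176/1179 = 176/1179 + 14*√174/29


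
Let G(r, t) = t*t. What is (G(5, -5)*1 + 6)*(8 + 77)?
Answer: 2635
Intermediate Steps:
G(r, t) = t**2
(G(5, -5)*1 + 6)*(8 + 77) = ((-5)**2*1 + 6)*(8 + 77) = (25*1 + 6)*85 = (25 + 6)*85 = 31*85 = 2635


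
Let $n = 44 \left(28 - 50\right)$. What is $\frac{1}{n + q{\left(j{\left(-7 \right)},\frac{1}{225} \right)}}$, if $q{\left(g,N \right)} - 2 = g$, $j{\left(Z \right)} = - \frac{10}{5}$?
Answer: $- \frac{1}{968} \approx -0.0010331$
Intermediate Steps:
$j{\left(Z \right)} = -2$ ($j{\left(Z \right)} = \left(-10\right) \frac{1}{5} = -2$)
$q{\left(g,N \right)} = 2 + g$
$n = -968$ ($n = 44 \left(-22\right) = -968$)
$\frac{1}{n + q{\left(j{\left(-7 \right)},\frac{1}{225} \right)}} = \frac{1}{-968 + \left(2 - 2\right)} = \frac{1}{-968 + 0} = \frac{1}{-968} = - \frac{1}{968}$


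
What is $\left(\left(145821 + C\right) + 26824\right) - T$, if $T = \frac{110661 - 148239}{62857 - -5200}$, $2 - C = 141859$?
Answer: $\frac{2095376494}{68057} \approx 30789.0$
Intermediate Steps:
$C = -141857$ ($C = 2 - 141859 = -141857$)
$T = - \frac{37578}{68057}$ ($T = - \frac{37578}{62857 + 5200} = - \frac{37578}{68057} \approx -0.55215$)
$\left(\left(145821 + C\right) + 26824\right) - T = \left(\left(145821 - 141857\right) + 26824\right) - - \frac{37578}{68057} = \left(3964 + 26824\right) + \frac{37578}{68057} = 30788 + \frac{37578}{68057} = \frac{2095376494}{68057}$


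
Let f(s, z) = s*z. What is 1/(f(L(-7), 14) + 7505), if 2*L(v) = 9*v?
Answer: 1/7064 ≈ 0.00014156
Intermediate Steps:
L(v) = 9*v/2 (L(v) = (9*v)/2 = 9*v/2)
1/(f(L(-7), 14) + 7505) = 1/(((9/2)*(-7))*14 + 7505) = 1/(-63/2*14 + 7505) = 1/(-441 + 7505) = 1/7064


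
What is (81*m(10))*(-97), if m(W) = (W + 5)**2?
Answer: -1767825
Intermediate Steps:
m(W) = (5 + W)**2
(81*m(10))*(-97) = (81*(5 + 10)**2)*(-97) = (81*15**2)*(-97) = (81*225)*(-97) = 18225*(-97) = -1767825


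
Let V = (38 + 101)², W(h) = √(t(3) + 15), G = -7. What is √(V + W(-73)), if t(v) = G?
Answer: √(19321 + 2*√2) ≈ 139.01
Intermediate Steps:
t(v) = -7
W(h) = 2*√2 (W(h) = √(-7 + 15) = √8 = 2*√2)
V = 19321 (V = 139² = 19321)
√(V + W(-73)) = √(19321 + 2*√2)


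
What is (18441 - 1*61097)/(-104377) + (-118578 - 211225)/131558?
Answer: -132774699/63279398 ≈ -2.0982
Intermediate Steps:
(18441 - 1*61097)/(-104377) + (-118578 - 211225)/131558 = (18441 - 61097)*(-1/104377) - 329803*1/131558 = -42656*(-1/104377) - 329803/131558 = 1376/3367 - 329803/131558 = -132774699/63279398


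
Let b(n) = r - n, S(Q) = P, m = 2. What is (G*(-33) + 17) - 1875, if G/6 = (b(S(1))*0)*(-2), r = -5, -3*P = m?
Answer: -1858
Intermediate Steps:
P = -⅔ (P = -⅓*2 = -⅔ ≈ -0.66667)
S(Q) = -⅔
b(n) = -5 - n
G = 0 (G = 6*(((-5 - 1*(-⅔))*0)*(-2)) = 6*(((-5 + ⅔)*0)*(-2)) = 6*(-13/3*0*(-2)) = 6*(0*(-2)) = 6*0 = 0)
(G*(-33) + 17) - 1875 = (0*(-33) + 17) - 1875 = (0 + 17) - 1875 = 17 - 1875 = -1858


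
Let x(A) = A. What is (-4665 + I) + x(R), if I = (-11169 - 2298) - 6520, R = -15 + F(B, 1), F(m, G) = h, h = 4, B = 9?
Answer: -24663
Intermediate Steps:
F(m, G) = 4
R = -11 (R = -15 + 4 = -11)
I = -19987 (I = -13467 - 6520 = -19987)
(-4665 + I) + x(R) = (-4665 - 19987) - 11 = -24652 - 11 = -24663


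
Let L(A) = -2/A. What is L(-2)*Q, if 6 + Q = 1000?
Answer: 994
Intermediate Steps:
Q = 994 (Q = -6 + 1000 = 994)
L(-2)*Q = -2/(-2)*994 = -2*(-½)*994 = 1*994 = 994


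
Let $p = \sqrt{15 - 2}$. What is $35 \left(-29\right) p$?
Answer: $- 1015 \sqrt{13} \approx -3659.6$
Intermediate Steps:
$p = \sqrt{13} \approx 3.6056$
$35 \left(-29\right) p = 35 \left(-29\right) \sqrt{13} = - 1015 \sqrt{13}$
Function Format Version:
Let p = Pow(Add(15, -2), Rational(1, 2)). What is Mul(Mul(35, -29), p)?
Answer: Mul(-1015, Pow(13, Rational(1, 2))) ≈ -3659.6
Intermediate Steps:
p = Pow(13, Rational(1, 2)) ≈ 3.6056
Mul(Mul(35, -29), p) = Mul(Mul(35, -29), Pow(13, Rational(1, 2))) = Mul(-1015, Pow(13, Rational(1, 2)))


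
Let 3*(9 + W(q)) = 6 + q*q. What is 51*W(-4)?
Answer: -85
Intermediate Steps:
W(q) = -7 + q**2/3 (W(q) = -9 + (6 + q*q)/3 = -9 + (6 + q**2)/3 = -9 + (2 + q**2/3) = -7 + q**2/3)
51*W(-4) = 51*(-7 + (1/3)*(-4)**2) = 51*(-7 + (1/3)*16) = 51*(-7 + 16/3) = 51*(-5/3) = -85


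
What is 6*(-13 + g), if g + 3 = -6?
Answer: -132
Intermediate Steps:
g = -9 (g = -3 - 6 = -9)
6*(-13 + g) = 6*(-13 - 9) = 6*(-22) = -132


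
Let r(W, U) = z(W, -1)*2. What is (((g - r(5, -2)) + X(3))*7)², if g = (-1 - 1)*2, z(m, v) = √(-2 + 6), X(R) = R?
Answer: 1225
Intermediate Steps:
z(m, v) = 2 (z(m, v) = √4 = 2)
g = -4 (g = -2*2 = -4)
r(W, U) = 4 (r(W, U) = 2*2 = 4)
(((g - r(5, -2)) + X(3))*7)² = (((-4 - 1*4) + 3)*7)² = (((-4 - 4) + 3)*7)² = ((-8 + 3)*7)² = (-5*7)² = (-35)² = 1225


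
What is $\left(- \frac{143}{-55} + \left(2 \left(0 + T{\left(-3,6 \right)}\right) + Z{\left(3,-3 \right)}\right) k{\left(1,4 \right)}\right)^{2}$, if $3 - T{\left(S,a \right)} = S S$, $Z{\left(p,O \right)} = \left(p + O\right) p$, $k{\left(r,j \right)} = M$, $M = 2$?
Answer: $\frac{11449}{25} \approx 457.96$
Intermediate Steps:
$k{\left(r,j \right)} = 2$
$Z{\left(p,O \right)} = p \left(O + p\right)$ ($Z{\left(p,O \right)} = \left(O + p\right) p = p \left(O + p\right)$)
$T{\left(S,a \right)} = 3 - S^{2}$ ($T{\left(S,a \right)} = 3 - S S = 3 - S^{2}$)
$\left(- \frac{143}{-55} + \left(2 \left(0 + T{\left(-3,6 \right)}\right) + Z{\left(3,-3 \right)}\right) k{\left(1,4 \right)}\right)^{2} = \left(- \frac{143}{-55} + \left(2 \left(0 + \left(3 - \left(-3\right)^{2}\right)\right) + 3 \left(-3 + 3\right)\right) 2\right)^{2} = \left(\left(-143\right) \left(- \frac{1}{55}\right) + \left(2 \left(0 + \left(3 - 9\right)\right) + 3 \cdot 0\right) 2\right)^{2} = \left(\frac{13}{5} + \left(2 \left(0 + \left(3 - 9\right)\right) + 0\right) 2\right)^{2} = \left(\frac{13}{5} + \left(2 \left(0 - 6\right) + 0\right) 2\right)^{2} = \left(\frac{13}{5} + \left(2 \left(-6\right) + 0\right) 2\right)^{2} = \left(\frac{13}{5} + \left(-12 + 0\right) 2\right)^{2} = \left(\frac{13}{5} - 24\right)^{2} = \left(- \frac{107}{5}\right)^{2} = \frac{11449}{25}$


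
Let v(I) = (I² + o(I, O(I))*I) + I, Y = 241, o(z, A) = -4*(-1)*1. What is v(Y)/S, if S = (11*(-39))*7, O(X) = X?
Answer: -19762/1001 ≈ -19.742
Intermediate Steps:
o(z, A) = 4 (o(z, A) = 4*1 = 4)
v(I) = I² + 5*I (v(I) = (I² + 4*I) + I = I² + 5*I)
S = -3003 (S = -429*7 = -3003)
v(Y)/S = (241*(5 + 241))/(-3003) = (241*246)*(-1/3003) = 59286*(-1/3003) = -19762/1001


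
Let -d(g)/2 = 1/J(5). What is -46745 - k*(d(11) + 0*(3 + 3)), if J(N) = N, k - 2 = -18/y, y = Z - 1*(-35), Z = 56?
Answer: -21268647/455 ≈ -46744.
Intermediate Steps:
y = 91 (y = 56 - 1*(-35) = 56 + 35 = 91)
k = 164/91 (k = 2 - 18/91 = 164/91 ≈ 1.8022)
d(g) = -⅖ (d(g) = -2/5 = -2*⅕ = -⅖)
-46745 - k*(d(11) + 0*(3 + 3)) = -46745 - 164*(-⅖ + 0*(3 + 3))/91 = -46745 - 164*(-⅖ + 0*6)/91 = -46745 - 164*(-⅖ + 0)/91 = -46745 - 164*(-2)/(91*5) = -46745 - 1*(-328/455) = -46745 + 328/455 = -21268647/455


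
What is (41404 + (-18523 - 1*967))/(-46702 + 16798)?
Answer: -10957/14952 ≈ -0.73281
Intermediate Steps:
(41404 + (-18523 - 1*967))/(-46702 + 16798) = (41404 + (-18523 - 967))/(-29904) = (41404 - 19490)*(-1/29904) = 21914*(-1/29904) = -10957/14952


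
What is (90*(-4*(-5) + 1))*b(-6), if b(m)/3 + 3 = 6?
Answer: 17010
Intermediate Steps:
b(m) = 9 (b(m) = -9 + 3*6 = -9 + 18 = 9)
(90*(-4*(-5) + 1))*b(-6) = (90*(-4*(-5) + 1))*9 = (90*(20 + 1))*9 = (90*21)*9 = 1890*9 = 17010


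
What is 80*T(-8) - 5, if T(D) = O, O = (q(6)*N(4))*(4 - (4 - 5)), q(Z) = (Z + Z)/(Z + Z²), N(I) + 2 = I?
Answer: 1565/7 ≈ 223.57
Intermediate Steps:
N(I) = -2 + I
q(Z) = 2*Z/(Z + Z²) (q(Z) = (2*Z)/(Z + Z²) = 2*Z/(Z + Z²))
O = 20/7 (O = ((2/(1 + 6))*(-2 + 4))*(4 - (4 - 5)) = ((2/7)*2)*(4 - 1*(-1)) = ((2*(⅐))*2)*(4 + 1) = ((2/7)*2)*5 = (4/7)*5 = 20/7 ≈ 2.8571)
T(D) = 20/7
80*T(-8) - 5 = 80*(20/7) - 5 = 1600/7 - 5 = 1565/7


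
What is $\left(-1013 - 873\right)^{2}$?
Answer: $3556996$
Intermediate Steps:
$\left(-1013 - 873\right)^{2} = \left(-1886\right)^{2} = 3556996$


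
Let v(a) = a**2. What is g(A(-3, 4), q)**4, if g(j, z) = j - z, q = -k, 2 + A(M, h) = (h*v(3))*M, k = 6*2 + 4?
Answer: 78074896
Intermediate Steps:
k = 16 (k = 12 + 4 = 16)
A(M, h) = -2 + 9*M*h (A(M, h) = -2 + (h*3**2)*M = -2 + (h*9)*M = -2 + (9*h)*M = -2 + 9*M*h)
q = -16 (q = -1*16 = -16)
g(A(-3, 4), q)**4 = ((-2 + 9*(-3)*4) - 1*(-16))**4 = ((-2 - 108) + 16)**4 = (-110 + 16)**4 = (-94)**4 = 78074896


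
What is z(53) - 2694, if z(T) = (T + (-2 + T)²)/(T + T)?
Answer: -141455/53 ≈ -2669.0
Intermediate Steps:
z(T) = (T + (-2 + T)²)/(2*T) (z(T) = (T + (-2 + T)²)/((2*T)) = (T + (-2 + T)²)*(1/(2*T)) = (T + (-2 + T)²)/(2*T))
z(53) - 2694 = (½)*(53 + (-2 + 53)²)/53 - 2694 = (½)*(1/53)*(53 + 51²) - 2694 = (½)*(1/53)*(53 + 2601) - 2694 = (½)*(1/53)*2654 - 2694 = 1327/53 - 2694 = -141455/53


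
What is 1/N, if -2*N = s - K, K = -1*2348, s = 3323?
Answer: -2/5671 ≈ -0.00035267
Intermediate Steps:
K = -2348
N = -5671/2 (N = -(3323 - 1*(-2348))/2 = -(3323 + 2348)/2 = -1/2*5671 = -5671/2 ≈ -2835.5)
1/N = 1/(-5671/2) = -2/5671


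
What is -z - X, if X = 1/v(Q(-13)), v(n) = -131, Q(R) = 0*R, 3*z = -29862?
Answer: 1303975/131 ≈ 9954.0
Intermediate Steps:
z = -9954 (z = (⅓)*(-29862) = -9954)
Q(R) = 0
X = -1/131 (X = 1/(-131) = -1/131 ≈ -0.0076336)
-z - X = -1*(-9954) - 1*(-1/131) = 9954 + 1/131 = 1303975/131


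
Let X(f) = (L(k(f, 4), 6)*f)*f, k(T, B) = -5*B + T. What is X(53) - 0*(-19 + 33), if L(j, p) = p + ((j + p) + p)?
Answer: 143259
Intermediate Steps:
k(T, B) = T - 5*B
L(j, p) = j + 3*p (L(j, p) = p + (j + 2*p) = j + 3*p)
X(f) = f²*(-2 + f) (X(f) = (((f - 5*4) + 3*6)*f)*f = (((f - 20) + 18)*f)*f = (((-20 + f) + 18)*f)*f = ((-2 + f)*f)*f = (f*(-2 + f))*f = f²*(-2 + f))
X(53) - 0*(-19 + 33) = 53²*(-2 + 53) - 0*(-19 + 33) = 2809*51 - 0*14 = 143259 - 1*0 = 143259 + 0 = 143259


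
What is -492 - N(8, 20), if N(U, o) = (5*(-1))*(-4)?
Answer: -512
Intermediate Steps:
N(U, o) = 20 (N(U, o) = -5*(-4) = 20)
-492 - N(8, 20) = -492 - 1*20 = -492 - 20 = -512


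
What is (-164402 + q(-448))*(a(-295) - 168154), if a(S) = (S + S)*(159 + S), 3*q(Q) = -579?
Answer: 14470204830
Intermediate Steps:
q(Q) = -193 (q(Q) = (⅓)*(-579) = -193)
a(S) = 2*S*(159 + S) (a(S) = (2*S)*(159 + S) = 2*S*(159 + S))
(-164402 + q(-448))*(a(-295) - 168154) = (-164402 - 193)*(2*(-295)*(159 - 295) - 168154) = -164595*(2*(-295)*(-136) - 168154) = -164595*(80240 - 168154) = -164595*(-87914) = 14470204830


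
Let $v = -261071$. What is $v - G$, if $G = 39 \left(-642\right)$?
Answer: $-236033$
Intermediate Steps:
$G = -25038$
$v - G = -261071 - -25038 = -261071 + 25038 = -236033$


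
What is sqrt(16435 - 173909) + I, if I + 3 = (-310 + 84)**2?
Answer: 51073 + I*sqrt(157474) ≈ 51073.0 + 396.83*I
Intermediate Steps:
I = 51073 (I = -3 + (-310 + 84)**2 = -3 + (-226)**2 = -3 + 51076 = 51073)
sqrt(16435 - 173909) + I = sqrt(16435 - 173909) + 51073 = sqrt(-157474) + 51073 = I*sqrt(157474) + 51073 = 51073 + I*sqrt(157474)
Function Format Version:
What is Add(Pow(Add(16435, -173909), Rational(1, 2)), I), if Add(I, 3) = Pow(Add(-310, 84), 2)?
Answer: Add(51073, Mul(I, Pow(157474, Rational(1, 2)))) ≈ Add(51073., Mul(396.83, I))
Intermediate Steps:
I = 51073 (I = Add(-3, Pow(Add(-310, 84), 2)) = Add(-3, Pow(-226, 2)) = Add(-3, 51076) = 51073)
Add(Pow(Add(16435, -173909), Rational(1, 2)), I) = Add(Pow(Add(16435, -173909), Rational(1, 2)), 51073) = Add(Pow(-157474, Rational(1, 2)), 51073) = Add(Mul(I, Pow(157474, Rational(1, 2))), 51073) = Add(51073, Mul(I, Pow(157474, Rational(1, 2))))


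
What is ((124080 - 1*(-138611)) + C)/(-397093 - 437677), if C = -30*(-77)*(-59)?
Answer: -126401/834770 ≈ -0.15142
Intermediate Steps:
C = -136290 (C = 2310*(-59) = -136290)
((124080 - 1*(-138611)) + C)/(-397093 - 437677) = ((124080 - 1*(-138611)) - 136290)/(-397093 - 437677) = ((124080 + 138611) - 136290)/(-834770) = (262691 - 136290)*(-1/834770) = 126401*(-1/834770) = -126401/834770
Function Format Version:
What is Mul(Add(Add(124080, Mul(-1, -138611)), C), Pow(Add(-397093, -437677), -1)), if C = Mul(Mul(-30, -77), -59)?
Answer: Rational(-126401, 834770) ≈ -0.15142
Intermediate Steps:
C = -136290 (C = Mul(2310, -59) = -136290)
Mul(Add(Add(124080, Mul(-1, -138611)), C), Pow(Add(-397093, -437677), -1)) = Mul(Add(Add(124080, Mul(-1, -138611)), -136290), Pow(Add(-397093, -437677), -1)) = Mul(Add(Add(124080, 138611), -136290), Pow(-834770, -1)) = Mul(Add(262691, -136290), Rational(-1, 834770)) = Mul(126401, Rational(-1, 834770)) = Rational(-126401, 834770)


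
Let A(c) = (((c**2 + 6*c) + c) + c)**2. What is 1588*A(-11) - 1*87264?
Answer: 1642068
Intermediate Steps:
A(c) = (c**2 + 8*c)**2 (A(c) = ((c**2 + 7*c) + c)**2 = (c**2 + 8*c)**2)
1588*A(-11) - 1*87264 = 1588*((-11)**2*(8 - 11)**2) - 1*87264 = 1588*(121*(-3)**2) - 87264 = 1588*(121*9) - 87264 = 1588*1089 - 87264 = 1729332 - 87264 = 1642068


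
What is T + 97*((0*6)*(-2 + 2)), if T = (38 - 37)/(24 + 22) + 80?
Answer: 3681/46 ≈ 80.022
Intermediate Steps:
T = 3681/46 (T = 1/46 + 80 = 3681/46 ≈ 80.022)
T + 97*((0*6)*(-2 + 2)) = 3681/46 + 97*((0*6)*(-2 + 2)) = 3681/46 + 97*(0*0) = 3681/46 + 97*0 = 3681/46 + 0 = 3681/46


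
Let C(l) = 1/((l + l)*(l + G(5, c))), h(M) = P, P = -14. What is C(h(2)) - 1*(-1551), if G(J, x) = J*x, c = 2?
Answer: 173713/112 ≈ 1551.0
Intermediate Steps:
h(M) = -14
C(l) = 1/(2*l*(10 + l)) (C(l) = 1/((l + l)*(l + 5*2)) = 1/((2*l)*(l + 10)) = 1/((2*l)*(10 + l)) = 1/(2*l*(10 + l)))
C(h(2)) - 1*(-1551) = (½)/(-14*(10 - 14)) - 1*(-1551) = (½)*(-1/14)/(-4) + 1551 = (½)*(-1/14)*(-¼) + 1551 = 1/112 + 1551 = 173713/112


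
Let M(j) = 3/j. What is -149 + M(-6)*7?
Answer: -305/2 ≈ -152.50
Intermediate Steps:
-149 + M(-6)*7 = -149 + (3/(-6))*7 = -149 + (3*(-⅙))*7 = -149 - ½*7 = -149 - 7/2 = -305/2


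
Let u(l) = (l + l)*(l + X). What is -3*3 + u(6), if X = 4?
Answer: 111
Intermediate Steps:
u(l) = 2*l*(4 + l) (u(l) = (l + l)*(l + 4) = (2*l)*(4 + l) = 2*l*(4 + l))
-3*3 + u(6) = -3*3 + 2*6*(4 + 6) = -9 + 2*6*10 = -9 + 120 = 111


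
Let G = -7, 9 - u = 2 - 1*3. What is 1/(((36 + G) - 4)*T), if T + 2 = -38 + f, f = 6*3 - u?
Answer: -1/800 ≈ -0.0012500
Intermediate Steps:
u = 10 (u = 9 - (2 - 1*3) = 9 - (2 - 3) = 9 - 1*(-1) = 9 + 1 = 10)
f = 8 (f = 6*3 - 1*10 = 18 - 10 = 8)
T = -32 (T = -2 + (-38 + 8) = -2 - 30 = -32)
1/(((36 + G) - 4)*T) = 1/(((36 - 7) - 4)*(-32)) = 1/((29 - 4)*(-32)) = 1/(25*(-32)) = 1/(-800) = -1/800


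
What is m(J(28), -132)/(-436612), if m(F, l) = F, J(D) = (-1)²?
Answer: -1/436612 ≈ -2.2904e-6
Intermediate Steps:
J(D) = 1
m(J(28), -132)/(-436612) = 1/(-436612) = 1*(-1/436612) = -1/436612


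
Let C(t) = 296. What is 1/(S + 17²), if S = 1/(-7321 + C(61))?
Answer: 7025/2030224 ≈ 0.0034602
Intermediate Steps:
S = -1/7025 (S = 1/(-7321 + 296) = 1/(-7025) = -1/7025 ≈ -0.00014235)
1/(S + 17²) = 1/(-1/7025 + 17²) = 1/(-1/7025 + 289) = 1/(2030224/7025) = 7025/2030224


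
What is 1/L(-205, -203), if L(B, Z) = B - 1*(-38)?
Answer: -1/167 ≈ -0.0059880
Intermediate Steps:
L(B, Z) = 38 + B (L(B, Z) = B + 38 = 38 + B)
1/L(-205, -203) = 1/(38 - 205) = 1/(-167) = -1/167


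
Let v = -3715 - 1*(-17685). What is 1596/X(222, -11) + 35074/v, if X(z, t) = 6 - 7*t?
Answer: 12603631/579755 ≈ 21.740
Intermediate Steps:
v = 13970 (v = -3715 + 17685 = 13970)
1596/X(222, -11) + 35074/v = 1596/(6 - 7*(-11)) + 35074/13970 = 1596/(6 + 77) + 35074*(1/13970) = 1596/83 + 17537/6985 = 12603631/579755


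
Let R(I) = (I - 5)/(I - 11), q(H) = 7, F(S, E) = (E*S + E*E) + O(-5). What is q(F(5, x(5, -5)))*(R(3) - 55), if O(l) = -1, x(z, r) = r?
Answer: -1533/4 ≈ -383.25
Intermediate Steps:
F(S, E) = -1 + E**2 + E*S (F(S, E) = (E*S + E*E) - 1 = (E*S + E**2) - 1 = (E**2 + E*S) - 1 = -1 + E**2 + E*S)
R(I) = (-5 + I)/(-11 + I)
q(F(5, x(5, -5)))*(R(3) - 55) = 7*((-5 + 3)/(-11 + 3) - 55) = 7*(-2/(-8) - 55) = 7*(-1/8*(-2) - 55) = 7*(1/4 - 55) = 7*(-219/4) = -1533/4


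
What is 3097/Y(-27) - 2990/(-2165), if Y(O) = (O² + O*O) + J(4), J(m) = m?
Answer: 2215277/633046 ≈ 3.4994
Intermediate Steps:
Y(O) = 4 + 2*O² (Y(O) = (O² + O*O) + 4 = (O² + O²) + 4 = 2*O² + 4 = 4 + 2*O²)
3097/Y(-27) - 2990/(-2165) = 3097/(4 + 2*(-27)²) - 2990/(-2165) = 3097/(4 + 2*729) - 2990*(-1/2165) = 3097/(4 + 1458) + 598/433 = 3097/1462 + 598/433 = 2215277/633046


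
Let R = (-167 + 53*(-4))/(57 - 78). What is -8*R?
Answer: -3032/21 ≈ -144.38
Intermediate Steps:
R = 379/21 (R = (-167 - 212)/(-21) = -379*(-1/21) = 379/21 ≈ 18.048)
-8*R = -8*379/21 = -3032/21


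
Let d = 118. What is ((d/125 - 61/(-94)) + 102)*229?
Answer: 278742693/11750 ≈ 23723.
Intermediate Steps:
((d/125 - 61/(-94)) + 102)*229 = ((118/125 - 61/(-94)) + 102)*229 = ((118*(1/125) - 61*(-1/94)) + 102)*229 = ((118/125 + 61/94) + 102)*229 = (18717/11750 + 102)*229 = (1217217/11750)*229 = 278742693/11750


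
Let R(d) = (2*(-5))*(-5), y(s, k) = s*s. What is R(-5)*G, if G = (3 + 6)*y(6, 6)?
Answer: 16200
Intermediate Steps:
y(s, k) = s**2
R(d) = 50 (R(d) = -10*(-5) = 50)
G = 324 (G = (3 + 6)*6**2 = 9*36 = 324)
R(-5)*G = 50*324 = 16200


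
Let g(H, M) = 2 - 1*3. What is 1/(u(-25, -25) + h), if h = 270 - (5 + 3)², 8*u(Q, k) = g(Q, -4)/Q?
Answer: 200/41201 ≈ 0.0048542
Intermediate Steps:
g(H, M) = -1 (g(H, M) = 2 - 3 = -1)
u(Q, k) = -1/(8*Q) (u(Q, k) = (-1/Q)/8 = -1/(8*Q))
h = 206 (h = 270 - 1*8² = 270 - 1*64 = 270 - 64 = 206)
1/(u(-25, -25) + h) = 1/(-⅛/(-25) + 206) = 1/(-⅛*(-1/25) + 206) = 1/(1/200 + 206) = 1/(41201/200) = 200/41201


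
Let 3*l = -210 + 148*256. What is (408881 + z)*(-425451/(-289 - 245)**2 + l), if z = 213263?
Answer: 61885075072720/7921 ≈ 7.8128e+9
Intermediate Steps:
l = 37678/3 (l = (-210 + 148*256)/3 = (-210 + 37888)/3 = (1/3)*37678 = 37678/3 ≈ 12559.)
(408881 + z)*(-425451/(-289 - 245)**2 + l) = (408881 + 213263)*(-425451/(-289 - 245)**2 + 37678/3) = 622144*(-425451/((-534)**2) + 37678/3) = 622144*(-425451/285156 + 37678/3) = 622144*(-425451*1/285156 + 37678/3) = 622144*(-141817/95052 + 37678/3) = 622144*(397882645/31684) = 61885075072720/7921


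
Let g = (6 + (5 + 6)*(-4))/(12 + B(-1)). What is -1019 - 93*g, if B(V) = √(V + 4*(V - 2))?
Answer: (-1019*√13 + 8694*I)/(√13 - 12*I) ≈ -748.89 - 81.159*I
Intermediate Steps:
B(V) = √(-8 + 5*V) (B(V) = √(V + 4*(-2 + V)) = √(V + (-8 + 4*V)) = √(-8 + 5*V))
g = -38/(12 + I*√13) (g = (6 + (5 + 6)*(-4))/(12 + √(-8 + 5*(-1))) = (6 + 11*(-4))/(12 + √(-8 - 5)) = (6 - 44)/(12 + √(-13)) = -38/(12 + I*√13) ≈ -2.9045 + 0.87268*I)
-1019 - 93*g = -1019 - 93*(-456/157 + 38*I*√13/157) = -1019 - (-42408/157 + 3534*I*√13/157) = -1019 + (42408/157 - 3534*I*√13/157) = -117575/157 - 3534*I*√13/157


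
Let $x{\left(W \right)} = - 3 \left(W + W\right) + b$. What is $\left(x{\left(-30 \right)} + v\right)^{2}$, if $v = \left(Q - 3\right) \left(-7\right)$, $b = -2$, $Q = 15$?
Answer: $8836$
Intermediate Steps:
$x{\left(W \right)} = -2 - 6 W$ ($x{\left(W \right)} = - 3 \left(W + W\right) - 2 = - 3 \cdot 2 W - 2 = - 6 W - 2 = -2 - 6 W$)
$v = -84$ ($v = \left(15 - 3\right) \left(-7\right) = 12 \left(-7\right) = -84$)
$\left(x{\left(-30 \right)} + v\right)^{2} = \left(\left(-2 - -180\right) - 84\right)^{2} = \left(\left(-2 + 180\right) - 84\right)^{2} = \left(178 - 84\right)^{2} = 94^{2} = 8836$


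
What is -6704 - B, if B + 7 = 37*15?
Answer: -7252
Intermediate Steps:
B = 548 (B = -7 + 37*15 = -7 + 555 = 548)
-6704 - B = -6704 - 1*548 = -6704 - 548 = -7252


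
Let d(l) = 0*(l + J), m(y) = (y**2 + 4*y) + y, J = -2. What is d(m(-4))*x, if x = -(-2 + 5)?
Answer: 0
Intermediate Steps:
m(y) = y**2 + 5*y
d(l) = 0 (d(l) = 0*(l - 2) = 0*(-2 + l) = 0)
x = -3 (x = -1*3 = -3)
d(m(-4))*x = 0*(-3) = 0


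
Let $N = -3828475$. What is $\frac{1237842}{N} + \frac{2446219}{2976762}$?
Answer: $\frac{5680527258421}{11396458897950} \approx 0.49845$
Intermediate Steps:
$\frac{1237842}{N} + \frac{2446219}{2976762} = \frac{1237842}{-3828475} + \frac{2446219}{2976762} = 1237842 \left(- \frac{1}{3828475}\right) + 2446219 \cdot \frac{1}{2976762} = - \frac{1237842}{3828475} + \frac{2446219}{2976762} = \frac{5680527258421}{11396458897950}$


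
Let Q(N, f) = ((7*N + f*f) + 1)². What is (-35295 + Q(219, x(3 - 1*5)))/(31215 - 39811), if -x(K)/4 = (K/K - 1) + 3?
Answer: -2780389/8596 ≈ -323.45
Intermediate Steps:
x(K) = -12 (x(K) = -4*((K/K - 1) + 3) = -4*((1 - 1) + 3) = -4*(0 + 3) = -4*3 = -12)
Q(N, f) = (1 + f² + 7*N)² (Q(N, f) = ((7*N + f²) + 1)² = ((f² + 7*N) + 1)² = (1 + f² + 7*N)²)
(-35295 + Q(219, x(3 - 1*5)))/(31215 - 39811) = (-35295 + (1 + (-12)² + 7*219)²)/(31215 - 39811) = (-35295 + (1 + 144 + 1533)²)/(-8596) = (-35295 + 1678²)*(-1/8596) = (-35295 + 2815684)*(-1/8596) = 2780389*(-1/8596) = -2780389/8596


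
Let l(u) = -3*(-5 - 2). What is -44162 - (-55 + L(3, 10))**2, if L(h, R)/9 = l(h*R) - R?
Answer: -46098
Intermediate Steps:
l(u) = 21 (l(u) = -3*(-7) = 21)
L(h, R) = 189 - 9*R (L(h, R) = 9*(21 - R) = 189 - 9*R)
-44162 - (-55 + L(3, 10))**2 = -44162 - (-55 + (189 - 9*10))**2 = -44162 - (-55 + (189 - 90))**2 = -44162 - (-55 + 99)**2 = -44162 - 1*44**2 = -44162 - 1*1936 = -44162 - 1936 = -46098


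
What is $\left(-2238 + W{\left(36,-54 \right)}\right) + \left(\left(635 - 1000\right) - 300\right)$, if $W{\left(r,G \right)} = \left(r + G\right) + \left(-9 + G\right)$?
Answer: $-2984$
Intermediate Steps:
$W{\left(r,G \right)} = -9 + r + 2 G$ ($W{\left(r,G \right)} = \left(G + r\right) + \left(-9 + G\right) = -9 + r + 2 G$)
$\left(-2238 + W{\left(36,-54 \right)}\right) + \left(\left(635 - 1000\right) - 300\right) = \left(-2238 + \left(-9 + 36 + 2 \left(-54\right)\right)\right) + \left(\left(635 - 1000\right) - 300\right) = \left(-2238 - 81\right) - 665 = -2319 - 665 = -2984$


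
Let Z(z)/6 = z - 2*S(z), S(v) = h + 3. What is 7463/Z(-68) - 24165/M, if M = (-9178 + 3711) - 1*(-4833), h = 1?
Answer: 3143849/144552 ≈ 21.749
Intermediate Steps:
S(v) = 4 (S(v) = 1 + 3 = 4)
Z(z) = -48 + 6*z (Z(z) = 6*(z - 2*4) = 6*(z - 8) = 6*(-8 + z) = -48 + 6*z)
M = -634 (M = -5467 + 4833 = -634)
7463/Z(-68) - 24165/M = 7463/(-48 + 6*(-68)) - 24165/(-634) = 7463/(-48 - 408) - 24165*(-1/634) = 7463/(-456) + 24165/634 = 7463*(-1/456) + 24165/634 = -7463/456 + 24165/634 = 3143849/144552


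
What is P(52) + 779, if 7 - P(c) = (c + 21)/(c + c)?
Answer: 81671/104 ≈ 785.30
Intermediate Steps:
P(c) = 7 - (21 + c)/(2*c) (P(c) = 7 - (c + 21)/(c + c) = 7 - (21 + c)/(2*c))
P(52) + 779 = (½)*(-21 + 13*52)/52 + 779 = (½)*(1/52)*(-21 + 676) + 779 = (½)*(1/52)*655 + 779 = 655/104 + 779 = 81671/104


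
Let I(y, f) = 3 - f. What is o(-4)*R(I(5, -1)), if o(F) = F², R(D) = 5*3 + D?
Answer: 304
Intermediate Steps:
R(D) = 15 + D
o(-4)*R(I(5, -1)) = (-4)²*(15 + (3 - 1*(-1))) = 16*(15 + (3 + 1)) = 16*(15 + 4) = 16*19 = 304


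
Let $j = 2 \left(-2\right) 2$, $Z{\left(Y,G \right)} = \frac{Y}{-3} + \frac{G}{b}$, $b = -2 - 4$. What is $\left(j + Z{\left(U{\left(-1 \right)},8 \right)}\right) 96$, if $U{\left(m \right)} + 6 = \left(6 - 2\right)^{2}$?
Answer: $-1216$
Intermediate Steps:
$U{\left(m \right)} = 10$ ($U{\left(m \right)} = -6 + \left(6 - 2\right)^{2} = -6 + 4^{2} = -6 + 16 = 10$)
$b = -6$ ($b = -2 - 4 = -6$)
$Z{\left(Y,G \right)} = - \frac{Y}{3} - \frac{G}{6}$ ($Z{\left(Y,G \right)} = \frac{Y}{-3} + \frac{G}{-6} = Y \left(- \frac{1}{3}\right) + G \left(- \frac{1}{6}\right) = - \frac{Y}{3} - \frac{G}{6}$)
$j = -8$ ($j = \left(-4\right) 2 = -8$)
$\left(j + Z{\left(U{\left(-1 \right)},8 \right)}\right) 96 = \left(-8 - \frac{14}{3}\right) 96 = \left(- \frac{38}{3}\right) 96 = -1216$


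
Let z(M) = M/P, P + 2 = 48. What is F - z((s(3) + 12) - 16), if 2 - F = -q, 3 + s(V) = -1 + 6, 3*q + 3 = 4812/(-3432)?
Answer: 11369/19734 ≈ 0.57611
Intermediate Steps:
P = 46 (P = -2 + 48 = 46)
q = -1259/858 (q = -1 + (4812/(-3432))/3 = -1 + (4812*(-1/3432))/3 = -1 + (1/3)*(-401/286) = -1 - 401/858 = -1259/858 ≈ -1.4674)
s(V) = 2 (s(V) = -3 + (-1 + 6) = -3 + 5 = 2)
F = 457/858 (F = 2 - (-1)*(-1259)/858 = 2 - 1*1259/858 = 2 - 1259/858 = 457/858 ≈ 0.53263)
z(M) = M/46
F - z((s(3) + 12) - 16) = 457/858 - ((2 + 12) - 16)/46 = 457/858 - (14 - 16)/46 = 457/858 - (-2)/46 = 457/858 - 1*(-1/23) = 457/858 + 1/23 = 11369/19734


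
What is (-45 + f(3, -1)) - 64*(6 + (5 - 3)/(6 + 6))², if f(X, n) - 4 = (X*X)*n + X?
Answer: -22327/9 ≈ -2480.8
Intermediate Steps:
f(X, n) = 4 + X + n*X² (f(X, n) = 4 + ((X*X)*n + X) = 4 + (X²*n + X) = 4 + (n*X² + X) = 4 + (X + n*X²) = 4 + X + n*X²)
(-45 + f(3, -1)) - 64*(6 + (5 - 3)/(6 + 6))² = (-45 + (4 + 3 - 1*3²)) - 64*(6 + (5 - 3)/(6 + 6))² = (-45 + (4 + 3 - 1*9)) - 64*(6 + 2/12)² = (-45 + (4 + 3 - 9)) - 64*(6 + 2*(1/12))² = (-45 - 2) - 64*(6 + ⅙)² = -47 - 64*(37/6)² = -47 - 64*1369/36 = -47 - 21904/9 = -22327/9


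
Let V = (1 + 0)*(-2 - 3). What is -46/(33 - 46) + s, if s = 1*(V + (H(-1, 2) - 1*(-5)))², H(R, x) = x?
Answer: 98/13 ≈ 7.5385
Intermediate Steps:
V = -5 (V = 1*(-5) = -5)
s = 4 (s = 1*(-5 + (2 - 1*(-5)))² = 1*(-5 + (2 + 5))² = 1*(-5 + 7)² = 1*2² = 1*4 = 4)
-46/(33 - 46) + s = -46/(33 - 46) + 4 = -46/(-13) + 4 = -1/13*(-46) + 4 = 46/13 + 4 = 98/13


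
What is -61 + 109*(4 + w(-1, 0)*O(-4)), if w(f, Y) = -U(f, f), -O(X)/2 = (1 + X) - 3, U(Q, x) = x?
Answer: 1683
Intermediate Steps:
O(X) = 4 - 2*X (O(X) = -2*((1 + X) - 3) = -2*(-2 + X) = 4 - 2*X)
w(f, Y) = -f
-61 + 109*(4 + w(-1, 0)*O(-4)) = -61 + 109*(4 + (-1*(-1))*(4 - 2*(-4))) = -61 + 109*(4 + 1*(4 + 8)) = -61 + 109*(4 + 1*12) = -61 + 109*(4 + 12) = -61 + 109*16 = -61 + 1744 = 1683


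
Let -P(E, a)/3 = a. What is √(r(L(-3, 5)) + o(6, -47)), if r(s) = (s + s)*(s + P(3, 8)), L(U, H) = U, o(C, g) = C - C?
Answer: 9*√2 ≈ 12.728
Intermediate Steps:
P(E, a) = -3*a
o(C, g) = 0
r(s) = 2*s*(-24 + s) (r(s) = (s + s)*(s - 3*8) = (2*s)*(s - 24) = (2*s)*(-24 + s) = 2*s*(-24 + s))
√(r(L(-3, 5)) + o(6, -47)) = √(2*(-3)*(-24 - 3) + 0) = √(2*(-3)*(-27) + 0) = √(162 + 0) = √162 = 9*√2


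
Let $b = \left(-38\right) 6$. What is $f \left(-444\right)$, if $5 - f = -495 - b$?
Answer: $-120768$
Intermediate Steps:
$b = -228$
$f = 272$ ($f = 5 - \left(-495 - -228\right) = 5 - \left(-495 + 228\right) = 5 - -267 = 5 + 267 = 272$)
$f \left(-444\right) = 272 \left(-444\right) = -120768$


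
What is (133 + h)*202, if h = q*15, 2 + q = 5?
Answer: 35956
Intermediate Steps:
q = 3 (q = -2 + 5 = 3)
h = 45 (h = 3*15 = 45)
(133 + h)*202 = (133 + 45)*202 = 178*202 = 35956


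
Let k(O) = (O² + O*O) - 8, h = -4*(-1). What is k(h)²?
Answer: 576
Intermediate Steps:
h = 4
k(O) = -8 + 2*O² (k(O) = (O² + O²) - 8 = 2*O² - 8 = -8 + 2*O²)
k(h)² = (-8 + 2*4²)² = (-8 + 2*16)² = (-8 + 32)² = 24² = 576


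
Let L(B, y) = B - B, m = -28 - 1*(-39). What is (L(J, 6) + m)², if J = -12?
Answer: 121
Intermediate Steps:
m = 11 (m = -28 + 39 = 11)
L(B, y) = 0
(L(J, 6) + m)² = (0 + 11)² = 11² = 121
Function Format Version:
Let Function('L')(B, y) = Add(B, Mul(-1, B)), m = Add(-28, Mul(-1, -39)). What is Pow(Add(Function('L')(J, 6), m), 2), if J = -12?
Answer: 121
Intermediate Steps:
m = 11 (m = Add(-28, 39) = 11)
Function('L')(B, y) = 0
Pow(Add(Function('L')(J, 6), m), 2) = Pow(Add(0, 11), 2) = Pow(11, 2) = 121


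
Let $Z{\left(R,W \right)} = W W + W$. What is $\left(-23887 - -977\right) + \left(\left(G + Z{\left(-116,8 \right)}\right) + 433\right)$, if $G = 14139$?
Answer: $-8266$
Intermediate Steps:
$Z{\left(R,W \right)} = W + W^{2}$ ($Z{\left(R,W \right)} = W^{2} + W = W + W^{2}$)
$\left(-23887 - -977\right) + \left(\left(G + Z{\left(-116,8 \right)}\right) + 433\right) = \left(-23887 - -977\right) + \left(\left(14139 + 8 \left(1 + 8\right)\right) + 433\right) = \left(-23887 + 977\right) + \left(\left(14139 + 8 \cdot 9\right) + 433\right) = -22910 + \left(\left(14139 + 72\right) + 433\right) = -22910 + \left(14211 + 433\right) = -22910 + 14644 = -8266$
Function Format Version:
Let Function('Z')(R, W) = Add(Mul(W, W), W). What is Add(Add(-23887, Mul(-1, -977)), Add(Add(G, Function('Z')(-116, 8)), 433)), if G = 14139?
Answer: -8266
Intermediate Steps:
Function('Z')(R, W) = Add(W, Pow(W, 2)) (Function('Z')(R, W) = Add(Pow(W, 2), W) = Add(W, Pow(W, 2)))
Add(Add(-23887, Mul(-1, -977)), Add(Add(G, Function('Z')(-116, 8)), 433)) = Add(Add(-23887, Mul(-1, -977)), Add(Add(14139, Mul(8, Add(1, 8))), 433)) = Add(Add(-23887, 977), Add(Add(14139, Mul(8, 9)), 433)) = Add(-22910, Add(Add(14139, 72), 433)) = Add(-22910, Add(14211, 433)) = Add(-22910, 14644) = -8266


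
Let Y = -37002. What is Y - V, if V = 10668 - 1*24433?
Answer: -23237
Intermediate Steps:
V = -13765 (V = 10668 - 24433 = -13765)
Y - V = -37002 - 1*(-13765) = -37002 + 13765 = -23237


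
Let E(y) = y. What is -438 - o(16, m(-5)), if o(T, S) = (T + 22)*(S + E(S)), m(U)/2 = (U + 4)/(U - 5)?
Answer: -2266/5 ≈ -453.20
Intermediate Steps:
m(U) = 2*(4 + U)/(-5 + U) (m(U) = 2*((U + 4)/(U - 5)) = 2*((4 + U)/(-5 + U)) = 2*(4 + U)/(-5 + U))
o(T, S) = 2*S*(22 + T) (o(T, S) = (T + 22)*(S + S) = (22 + T)*(2*S) = 2*S*(22 + T))
-438 - o(16, m(-5)) = -438 - 2*2*(4 - 5)/(-5 - 5)*(22 + 16) = -438 - 2*2*(-1)/(-10)*38 = -438 - 2*2*(-⅒)*(-1)*38 = -438 - 2*38/5 = -438 - 1*76/5 = -438 - 76/5 = -2266/5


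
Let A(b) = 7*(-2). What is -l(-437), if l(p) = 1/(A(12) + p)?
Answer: 1/451 ≈ 0.0022173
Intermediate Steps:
A(b) = -14
l(p) = 1/(-14 + p)
-l(-437) = -1/(-14 - 437) = -1/(-451) = -1*(-1/451) = 1/451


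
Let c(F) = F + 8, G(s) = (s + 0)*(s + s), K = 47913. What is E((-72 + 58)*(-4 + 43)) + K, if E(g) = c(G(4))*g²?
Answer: 11972553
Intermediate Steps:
G(s) = 2*s² (G(s) = s*(2*s) = 2*s²)
c(F) = 8 + F
E(g) = 40*g² (E(g) = (8 + 2*4²)*g² = (8 + 2*16)*g² = (8 + 32)*g² = 40*g²)
E((-72 + 58)*(-4 + 43)) + K = 40*((-72 + 58)*(-4 + 43))² + 47913 = 40*(-14*39)² + 47913 = 40*(-546)² + 47913 = 40*298116 + 47913 = 11924640 + 47913 = 11972553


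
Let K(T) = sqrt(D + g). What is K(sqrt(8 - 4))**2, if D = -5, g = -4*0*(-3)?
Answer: -5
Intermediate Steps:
g = 0 (g = 0*(-3) = 0)
K(T) = I*sqrt(5) (K(T) = sqrt(-5 + 0) = sqrt(-5) = I*sqrt(5))
K(sqrt(8 - 4))**2 = (I*sqrt(5))**2 = -5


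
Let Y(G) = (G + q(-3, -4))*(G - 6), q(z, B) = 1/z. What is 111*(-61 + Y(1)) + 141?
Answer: -7000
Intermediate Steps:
Y(G) = (-6 + G)*(-⅓ + G) (Y(G) = (G + 1/(-3))*(G - 6) = (G - ⅓)*(-6 + G) = (-⅓ + G)*(-6 + G) = (-6 + G)*(-⅓ + G))
111*(-61 + Y(1)) + 141 = 111*(-61 + (2 + 1² - 19/3*1)) + 141 = 111*(-61 + (2 + 1 - 19/3)) + 141 = 111*(-61 - 10/3) + 141 = 111*(-193/3) + 141 = -7141 + 141 = -7000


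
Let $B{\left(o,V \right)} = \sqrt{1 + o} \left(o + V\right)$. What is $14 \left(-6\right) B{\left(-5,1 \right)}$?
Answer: $672 i \approx 672.0 i$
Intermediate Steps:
$B{\left(o,V \right)} = \sqrt{1 + o} \left(V + o\right)$
$14 \left(-6\right) B{\left(-5,1 \right)} = 14 \left(-6\right) \sqrt{1 - 5} \left(1 - 5\right) = - 84 \sqrt{-4} \left(-4\right) = - 84 \cdot 2 i \left(-4\right) = - 84 \left(- 8 i\right) = 672 i$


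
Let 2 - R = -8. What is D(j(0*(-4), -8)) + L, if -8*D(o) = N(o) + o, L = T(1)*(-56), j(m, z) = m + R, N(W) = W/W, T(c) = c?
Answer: -459/8 ≈ -57.375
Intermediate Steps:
R = 10 (R = 2 - 1*(-8) = 2 + 8 = 10)
N(W) = 1
j(m, z) = 10 + m (j(m, z) = m + 10 = 10 + m)
L = -56 (L = 1*(-56) = -56)
D(o) = -⅛ - o/8 (D(o) = -(1 + o)/8 = -⅛ - o/8)
D(j(0*(-4), -8)) + L = (-⅛ - (10 + 0*(-4))/8) - 56 = (-⅛ - (10 + 0)/8) - 56 = (-⅛ - ⅛*10) - 56 = (-⅛ - 5/4) - 56 = -11/8 - 56 = -459/8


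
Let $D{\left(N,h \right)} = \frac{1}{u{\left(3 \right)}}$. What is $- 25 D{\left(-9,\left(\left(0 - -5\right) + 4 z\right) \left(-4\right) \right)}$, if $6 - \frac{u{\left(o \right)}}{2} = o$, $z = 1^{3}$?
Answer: $- \frac{25}{6} \approx -4.1667$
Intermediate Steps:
$z = 1$
$u{\left(o \right)} = 12 - 2 o$
$D{\left(N,h \right)} = \frac{1}{6}$ ($D{\left(N,h \right)} = \frac{1}{12 - 6} = \frac{1}{6}$)
$- 25 D{\left(-9,\left(\left(0 - -5\right) + 4 z\right) \left(-4\right) \right)} = \left(-25\right) \frac{1}{6} = - \frac{25}{6}$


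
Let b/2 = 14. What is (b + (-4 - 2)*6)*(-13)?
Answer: 104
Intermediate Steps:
b = 28 (b = 2*14 = 28)
(b + (-4 - 2)*6)*(-13) = (28 + (-4 - 2)*6)*(-13) = (28 - 6*6)*(-13) = (28 - 36)*(-13) = -8*(-13) = 104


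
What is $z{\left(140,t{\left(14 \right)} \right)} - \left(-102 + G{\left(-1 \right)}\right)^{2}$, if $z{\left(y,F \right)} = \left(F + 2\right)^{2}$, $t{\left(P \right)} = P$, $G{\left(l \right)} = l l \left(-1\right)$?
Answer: $-10353$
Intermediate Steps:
$G{\left(l \right)} = - l^{2}$ ($G{\left(l \right)} = l^{2} \left(-1\right) = - l^{2}$)
$z{\left(y,F \right)} = \left(2 + F\right)^{2}$
$z{\left(140,t{\left(14 \right)} \right)} - \left(-102 + G{\left(-1 \right)}\right)^{2} = \left(2 + 14\right)^{2} - \left(-102 - \left(-1\right)^{2}\right)^{2} = 16^{2} - \left(-102 - 1\right)^{2} = 256 - \left(-102 - 1\right)^{2} = 256 - \left(-103\right)^{2} = 256 - 10609 = -10353$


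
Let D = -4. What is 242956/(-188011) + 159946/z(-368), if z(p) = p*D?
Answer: 14856988087/138376096 ≈ 107.37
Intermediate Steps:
z(p) = -4*p (z(p) = p*(-4) = -4*p)
242956/(-188011) + 159946/z(-368) = 242956/(-188011) + 159946/((-4*(-368))) = 242956*(-1/188011) + 159946/1472 = -242956/188011 + 159946*(1/1472) = -242956/188011 + 79973/736 = 14856988087/138376096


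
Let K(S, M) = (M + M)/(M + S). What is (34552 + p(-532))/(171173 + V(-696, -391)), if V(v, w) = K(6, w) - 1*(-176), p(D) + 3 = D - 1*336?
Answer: 4322395/21990049 ≈ 0.19656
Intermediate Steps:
p(D) = -339 + D (p(D) = -3 + (D - 1*336) = -3 + (D - 336) = -3 + (-336 + D) = -339 + D)
K(S, M) = 2*M/(M + S) (K(S, M) = (2*M)/(M + S) = 2*M/(M + S))
V(v, w) = 176 + 2*w/(6 + w) (V(v, w) = 2*w/(w + 6) - 1*(-176) = 2*w/(6 + w) + 176 = 176 + 2*w/(6 + w))
(34552 + p(-532))/(171173 + V(-696, -391)) = (34552 + (-339 - 532))/(171173 + 2*(528 + 89*(-391))/(6 - 391)) = (34552 - 871)/(171173 + 2*(528 - 34799)/(-385)) = 33681/(171173 + 2*(-1/385)*(-34271)) = 33681/(171173 + 68542/385) = 33681/(65970147/385) = 33681*(385/65970147) = 4322395/21990049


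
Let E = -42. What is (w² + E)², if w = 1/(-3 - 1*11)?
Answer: 67749361/38416 ≈ 1763.6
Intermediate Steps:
w = -1/14 (w = 1/(-3 - 11) = 1/(-14) = -1/14 ≈ -0.071429)
(w² + E)² = ((-1/14)² - 42)² = (1/196 - 42)² = (-8231/196)² = 67749361/38416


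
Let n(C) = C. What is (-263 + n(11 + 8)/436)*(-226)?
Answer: 12955337/218 ≈ 59428.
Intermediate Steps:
(-263 + n(11 + 8)/436)*(-226) = (-263 + (11 + 8)/436)*(-226) = (-263 + 19*(1/436))*(-226) = (-263 + 19/436)*(-226) = -114649/436*(-226) = 12955337/218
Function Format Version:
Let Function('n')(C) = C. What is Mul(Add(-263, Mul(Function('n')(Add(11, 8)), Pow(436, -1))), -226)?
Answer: Rational(12955337, 218) ≈ 59428.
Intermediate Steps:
Mul(Add(-263, Mul(Function('n')(Add(11, 8)), Pow(436, -1))), -226) = Mul(Add(-263, Mul(Add(11, 8), Pow(436, -1))), -226) = Mul(Add(-263, Mul(19, Rational(1, 436))), -226) = Mul(Add(-263, Rational(19, 436)), -226) = Mul(Rational(-114649, 436), -226) = Rational(12955337, 218)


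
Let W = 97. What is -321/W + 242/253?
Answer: -5249/2231 ≈ -2.3528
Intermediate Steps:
-321/W + 242/253 = -321/97 + 242/253 = -321*1/97 + 242*(1/253) = -321/97 + 22/23 = -5249/2231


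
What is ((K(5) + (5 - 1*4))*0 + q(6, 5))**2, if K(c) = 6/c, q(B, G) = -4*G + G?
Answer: 225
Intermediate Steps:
q(B, G) = -3*G
((K(5) + (5 - 1*4))*0 + q(6, 5))**2 = ((6/5 + (5 - 1*4))*0 - 3*5)**2 = ((6*(1/5) + (5 - 4))*0 - 15)**2 = ((6/5 + 1)*0 - 15)**2 = ((11/5)*0 - 15)**2 = (0 - 15)**2 = (-15)**2 = 225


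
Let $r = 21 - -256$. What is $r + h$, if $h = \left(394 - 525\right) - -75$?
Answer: $221$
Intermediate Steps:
$r = 277$ ($r = 21 + 256 = 277$)
$h = -56$ ($h = -131 + 75 = -56$)
$r + h = 277 - 56 = 221$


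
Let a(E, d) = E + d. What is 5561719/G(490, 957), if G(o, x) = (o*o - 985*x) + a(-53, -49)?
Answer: -5561719/702647 ≈ -7.9154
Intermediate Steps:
G(o, x) = -102 + o² - 985*x (G(o, x) = (o*o - 985*x) + (-53 - 49) = (o² - 985*x) - 102 = -102 + o² - 985*x)
5561719/G(490, 957) = 5561719/(-102 + 490² - 985*957) = 5561719/(-102 + 240100 - 942645) = 5561719/(-702647) = 5561719*(-1/702647) = -5561719/702647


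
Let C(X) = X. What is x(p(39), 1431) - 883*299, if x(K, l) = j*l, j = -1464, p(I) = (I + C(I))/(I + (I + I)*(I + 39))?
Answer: -2359001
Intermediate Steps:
p(I) = 2*I/(I + 2*I*(39 + I)) (p(I) = (I + I)/(I + (I + I)*(I + 39)) = (2*I)/(I + (2*I)*(39 + I)) = (2*I)/(I + 2*I*(39 + I)) = 2*I/(I + 2*I*(39 + I)))
x(K, l) = -1464*l
x(p(39), 1431) - 883*299 = -1464*1431 - 883*299 = -2094984 - 1*264017 = -2094984 - 264017 = -2359001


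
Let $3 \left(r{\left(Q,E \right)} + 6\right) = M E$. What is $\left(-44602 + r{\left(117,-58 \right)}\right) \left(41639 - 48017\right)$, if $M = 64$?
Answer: $292401536$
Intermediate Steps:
$r{\left(Q,E \right)} = -6 + \frac{64 E}{3}$
$\left(-44602 + r{\left(117,-58 \right)}\right) \left(41639 - 48017\right) = \left(-44602 + \left(-6 + \frac{64}{3} \left(-58\right)\right)\right) \left(41639 - 48017\right) = \left(-44602 - \frac{3730}{3}\right) \left(-6378\right) = \left(- \frac{137536}{3}\right) \left(-6378\right) = 292401536$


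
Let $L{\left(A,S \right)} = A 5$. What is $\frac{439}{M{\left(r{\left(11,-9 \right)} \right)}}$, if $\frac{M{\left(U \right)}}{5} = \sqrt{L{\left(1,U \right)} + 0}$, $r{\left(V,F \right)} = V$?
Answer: $\frac{439 \sqrt{5}}{25} \approx 39.265$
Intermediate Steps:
$L{\left(A,S \right)} = 5 A$
$M{\left(U \right)} = 5 \sqrt{5}$ ($M{\left(U \right)} = 5 \sqrt{5 \cdot 1 + 0} = 5 \sqrt{5 + 0} = 5 \sqrt{5}$)
$\frac{439}{M{\left(r{\left(11,-9 \right)} \right)}} = \frac{439}{5 \sqrt{5}} = 439 \frac{\sqrt{5}}{25} = \frac{439 \sqrt{5}}{25}$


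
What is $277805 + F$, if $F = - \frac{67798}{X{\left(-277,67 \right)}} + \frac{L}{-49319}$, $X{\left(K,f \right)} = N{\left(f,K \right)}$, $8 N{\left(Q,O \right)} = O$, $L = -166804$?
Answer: $\frac{3821990989419}{13661363} \approx 2.7977 \cdot 10^{5}$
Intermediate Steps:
$N{\left(Q,O \right)} = \frac{O}{8}$
$X{\left(K,f \right)} = \frac{K}{8}$
$F = \frac{26796041204}{13661363}$ ($F = - \frac{67798}{\frac{1}{8} \left(-277\right)} - \frac{166804}{-49319} = - \frac{67798}{- \frac{277}{8}} - - \frac{166804}{49319} = \left(-67798\right) \left(- \frac{8}{277}\right) + \frac{166804}{49319} = \frac{542384}{277} + \frac{166804}{49319} = \frac{26796041204}{13661363} \approx 1961.4$)
$277805 + F = 277805 + \frac{26796041204}{13661363} = \frac{3821990989419}{13661363}$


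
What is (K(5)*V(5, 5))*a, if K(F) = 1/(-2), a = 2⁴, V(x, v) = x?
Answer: -40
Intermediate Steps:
a = 16
K(F) = -½
(K(5)*V(5, 5))*a = -½*5*16 = -5/2*16 = -40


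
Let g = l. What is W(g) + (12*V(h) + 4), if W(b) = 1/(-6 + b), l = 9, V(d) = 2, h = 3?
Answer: 85/3 ≈ 28.333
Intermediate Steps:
g = 9
W(g) + (12*V(h) + 4) = 1/(-6 + 9) + (12*2 + 4) = 1/3 + (24 + 4) = ⅓ + 28 = 85/3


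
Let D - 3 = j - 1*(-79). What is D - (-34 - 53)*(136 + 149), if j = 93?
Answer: 24970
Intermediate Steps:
D = 175 (D = 3 + (93 - 1*(-79)) = 3 + (93 + 79) = 3 + 172 = 175)
D - (-34 - 53)*(136 + 149) = 175 - (-34 - 53)*(136 + 149) = 175 - (-87)*285 = 175 - 1*(-24795) = 175 + 24795 = 24970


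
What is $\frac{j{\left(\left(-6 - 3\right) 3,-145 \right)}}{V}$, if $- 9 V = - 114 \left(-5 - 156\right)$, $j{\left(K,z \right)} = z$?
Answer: $\frac{435}{6118} \approx 0.071102$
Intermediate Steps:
$V = - \frac{6118}{3}$ ($V = - \frac{\left(-114\right) \left(-5 - 156\right)}{9} = - \frac{\left(-114\right) \left(-161\right)}{9} = \left(- \frac{1}{9}\right) 18354 = - \frac{6118}{3} \approx -2039.3$)
$\frac{j{\left(\left(-6 - 3\right) 3,-145 \right)}}{V} = - \frac{145}{- \frac{6118}{3}} = \left(-145\right) \left(- \frac{3}{6118}\right) = \frac{435}{6118}$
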